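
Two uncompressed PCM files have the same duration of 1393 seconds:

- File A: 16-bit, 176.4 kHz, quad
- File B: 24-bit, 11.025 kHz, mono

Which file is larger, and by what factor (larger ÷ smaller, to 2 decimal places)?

File A: 176,400 × 2 × 4 = 1,411,200 bytes/s.
File B: 11,025 × 3 × 1 = 33,075 bytes/s.
File A is larger; ratio = 1,965,801,600 / 46,073,475 = 42.67.

File A, by a factor of 42.67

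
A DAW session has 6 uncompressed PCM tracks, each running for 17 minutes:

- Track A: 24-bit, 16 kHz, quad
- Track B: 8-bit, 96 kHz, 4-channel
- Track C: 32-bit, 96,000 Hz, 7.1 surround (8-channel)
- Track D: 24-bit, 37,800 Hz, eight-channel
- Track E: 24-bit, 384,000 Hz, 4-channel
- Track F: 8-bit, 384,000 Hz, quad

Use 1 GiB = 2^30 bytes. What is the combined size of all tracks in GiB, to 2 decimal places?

10.16 GiB

17 minutes = 1,020 s.
Track A: 16,000 × 1,020 × 3 × 4 = 195,840,000 bytes.
Track B: 96,000 × 1,020 × 1 × 4 = 391,680,000 bytes.
Track C: 96,000 × 1,020 × 4 × 8 = 3,133,440,000 bytes.
Track D: 37,800 × 1,020 × 3 × 8 = 925,344,000 bytes.
Track E: 384,000 × 1,020 × 3 × 4 = 4,700,160,000 bytes.
Track F: 384,000 × 1,020 × 1 × 4 = 1,566,720,000 bytes.
Total = 10,913,184,000 bytes = 10.16 GiB.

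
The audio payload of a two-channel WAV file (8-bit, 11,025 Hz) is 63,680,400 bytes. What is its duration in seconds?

Byte rate = 11,025 × 1 × 2 = 22,050 bytes/s.
Duration = 63,680,400 / 22,050 = 2,888 s.

2,888 seconds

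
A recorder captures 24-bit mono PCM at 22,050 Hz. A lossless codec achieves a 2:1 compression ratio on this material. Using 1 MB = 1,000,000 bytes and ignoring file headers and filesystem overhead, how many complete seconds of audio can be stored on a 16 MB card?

483 seconds

Uncompressed byte rate = 22,050 × 3 × 1 = 66,150 bytes/s.
After 2:1 compression, effective rate ≈ 33075 bytes/s.
Capacity = 16 × 1,000,000 = 16,000,000 bytes.
16,000,000 / effective rate ≈ 483.75 s → 483 seconds.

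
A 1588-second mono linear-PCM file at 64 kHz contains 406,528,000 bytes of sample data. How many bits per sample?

32 bits

Bytes per sample = 406,528,000 / (64,000 × 1,588 × 1) = 406,528,000 / 101,632,000 = 4.
Bit depth = 4 × 8 = 32 bits.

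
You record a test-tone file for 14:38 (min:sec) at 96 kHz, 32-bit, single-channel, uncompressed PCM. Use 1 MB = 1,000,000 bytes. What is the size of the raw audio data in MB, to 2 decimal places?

337.15 MB

Duration = 14:38 (min:sec) = 878 s.
Bytes = 96,000 samples/s × 878 s × 4 bytes/sample × 1 ch = 337,152,000 bytes.
337,152,000 / 1,000,000 = 337.15 MB.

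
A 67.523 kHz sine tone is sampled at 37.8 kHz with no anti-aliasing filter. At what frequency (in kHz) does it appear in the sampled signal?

8.077 kHz

Nyquist = 37,800/2 = 18,900 Hz; 67,523 Hz exceeds it.
Alias = |67,523 − 2×37,800| = |67,523 − 75,600| = 8,077 Hz = 8.077 kHz.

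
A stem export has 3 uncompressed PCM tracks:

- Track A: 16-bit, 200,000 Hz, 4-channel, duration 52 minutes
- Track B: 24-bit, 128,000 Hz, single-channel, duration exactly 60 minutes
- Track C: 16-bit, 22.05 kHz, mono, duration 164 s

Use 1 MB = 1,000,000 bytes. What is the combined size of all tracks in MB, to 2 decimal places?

Track A: 52 minutes = 3,120 s; 200,000 × 3,120 × 2 × 4 = 4,992,000,000 bytes.
Track B: exactly 60 minutes = 3,600 s; 128,000 × 3,600 × 3 × 1 = 1,382,400,000 bytes.
Track C: 22,050 × 164 × 2 × 1 = 7,232,400 bytes.
Total = 6,381,632,400 bytes = 6381.63 MB.

6381.63 MB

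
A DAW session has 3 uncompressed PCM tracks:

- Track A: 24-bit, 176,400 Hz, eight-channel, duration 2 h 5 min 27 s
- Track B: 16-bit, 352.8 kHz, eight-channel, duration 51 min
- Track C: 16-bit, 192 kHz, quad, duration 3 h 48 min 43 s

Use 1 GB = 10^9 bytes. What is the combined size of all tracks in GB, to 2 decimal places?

70.22 GB

Track A: 2 h 5 min 27 s = 7,527 s; 176,400 × 7,527 × 3 × 8 = 31,866,307,200 bytes.
Track B: 51 min = 3,060 s; 352,800 × 3,060 × 2 × 8 = 17,273,088,000 bytes.
Track C: 3 h 48 min 43 s = 13,723 s; 192,000 × 13,723 × 2 × 4 = 21,078,528,000 bytes.
Total = 70,217,923,200 bytes = 70.22 GB.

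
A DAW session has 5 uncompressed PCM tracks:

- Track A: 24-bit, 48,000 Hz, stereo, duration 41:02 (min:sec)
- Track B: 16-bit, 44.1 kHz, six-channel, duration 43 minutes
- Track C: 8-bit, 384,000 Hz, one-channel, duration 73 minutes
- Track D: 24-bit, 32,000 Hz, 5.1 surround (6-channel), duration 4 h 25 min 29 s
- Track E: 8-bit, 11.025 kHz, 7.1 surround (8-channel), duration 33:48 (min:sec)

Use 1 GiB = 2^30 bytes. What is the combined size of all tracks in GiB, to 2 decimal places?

12.21 GiB

Track A: 41:02 (min:sec) = 2,462 s; 48,000 × 2,462 × 3 × 2 = 709,056,000 bytes.
Track B: 43 minutes = 2,580 s; 44,100 × 2,580 × 2 × 6 = 1,365,336,000 bytes.
Track C: 73 minutes = 4,380 s; 384,000 × 4,380 × 1 × 1 = 1,681,920,000 bytes.
Track D: 4 h 25 min 29 s = 15,929 s; 32,000 × 15,929 × 3 × 6 = 9,175,104,000 bytes.
Track E: 33:48 (min:sec) = 2,028 s; 11,025 × 2,028 × 1 × 8 = 178,869,600 bytes.
Total = 13,110,285,600 bytes = 12.21 GiB.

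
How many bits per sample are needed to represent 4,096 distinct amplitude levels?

12 bits

log2(4,096) = 12.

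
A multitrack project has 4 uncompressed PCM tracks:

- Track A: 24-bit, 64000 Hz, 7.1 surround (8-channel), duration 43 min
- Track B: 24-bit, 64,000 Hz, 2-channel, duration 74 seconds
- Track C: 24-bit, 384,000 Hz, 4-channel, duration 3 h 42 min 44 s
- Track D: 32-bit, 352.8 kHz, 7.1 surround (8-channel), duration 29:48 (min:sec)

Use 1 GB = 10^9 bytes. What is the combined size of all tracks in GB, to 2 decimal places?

Track A: 43 min = 2,580 s; 64,000 × 2,580 × 3 × 8 = 3,962,880,000 bytes.
Track B: 64,000 × 74 × 3 × 2 = 28,416,000 bytes.
Track C: 3 h 42 min 44 s = 13,364 s; 384,000 × 13,364 × 3 × 4 = 61,581,312,000 bytes.
Track D: 29:48 (min:sec) = 1,788 s; 352,800 × 1,788 × 4 × 8 = 20,185,804,800 bytes.
Total = 85,758,412,800 bytes = 85.76 GB.

85.76 GB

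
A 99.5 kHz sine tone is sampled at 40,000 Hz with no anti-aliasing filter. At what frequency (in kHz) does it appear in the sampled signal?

Nyquist = 40,000/2 = 20,000 Hz; 99,500 Hz exceeds it.
Alias = |99,500 − 2×40,000| = |99,500 − 80,000| = 19,500 Hz = 19.5 kHz.

19.5 kHz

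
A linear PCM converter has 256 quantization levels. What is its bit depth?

8 bits

log2(256) = 8.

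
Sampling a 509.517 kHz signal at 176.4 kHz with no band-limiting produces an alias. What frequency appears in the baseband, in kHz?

19.683 kHz

Nyquist = 176,400/2 = 88,200 Hz; 509,517 Hz exceeds it.
Alias = |509,517 − 3×176,400| = |509,517 − 529,200| = 19,683 Hz = 19.683 kHz.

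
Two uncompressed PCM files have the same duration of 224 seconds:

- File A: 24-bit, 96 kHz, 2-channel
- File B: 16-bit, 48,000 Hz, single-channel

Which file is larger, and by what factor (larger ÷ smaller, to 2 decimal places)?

File A, by a factor of 6.00

File A: 96,000 × 3 × 2 = 576,000 bytes/s.
File B: 48,000 × 2 × 1 = 96,000 bytes/s.
File A is larger; ratio = 129,024,000 / 21,504,000 = 6.00.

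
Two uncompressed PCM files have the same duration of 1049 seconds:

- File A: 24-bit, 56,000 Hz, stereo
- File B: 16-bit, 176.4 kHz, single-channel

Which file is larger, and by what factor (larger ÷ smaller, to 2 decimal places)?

File A: 56,000 × 3 × 2 = 336,000 bytes/s.
File B: 176,400 × 2 × 1 = 352,800 bytes/s.
File B is larger; ratio = 370,087,200 / 352,464,000 = 1.05.

File B, by a factor of 1.05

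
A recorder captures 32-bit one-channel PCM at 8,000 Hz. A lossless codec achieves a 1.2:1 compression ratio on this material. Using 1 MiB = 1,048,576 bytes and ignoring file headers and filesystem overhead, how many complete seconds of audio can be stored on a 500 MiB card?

Uncompressed byte rate = 8,000 × 4 × 1 = 32,000 bytes/s.
After 1.2:1 compression, effective rate ≈ 26666.67 bytes/s.
Capacity = 500 × 1,048,576 = 524,288,000 bytes.
524,288,000 / effective rate ≈ 19660.8 s → 19,660 seconds.

19,660 seconds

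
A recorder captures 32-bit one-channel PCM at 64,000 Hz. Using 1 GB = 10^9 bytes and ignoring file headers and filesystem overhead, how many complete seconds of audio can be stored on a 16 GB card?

Uncompressed byte rate = 64,000 × 4 × 1 = 256,000 bytes/s.
Capacity = 16 × 1,000,000,000 = 16,000,000,000 bytes.
16,000,000,000 / 256,000 ≈ 62500 s → 62,500 seconds.

62,500 seconds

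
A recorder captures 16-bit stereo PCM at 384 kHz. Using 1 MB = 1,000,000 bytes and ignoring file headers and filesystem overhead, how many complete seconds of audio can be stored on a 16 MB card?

Uncompressed byte rate = 384,000 × 2 × 2 = 1,536,000 bytes/s.
Capacity = 16 × 1,000,000 = 16,000,000 bytes.
16,000,000 / 1,536,000 ≈ 10.42 s → 10 seconds.

10 seconds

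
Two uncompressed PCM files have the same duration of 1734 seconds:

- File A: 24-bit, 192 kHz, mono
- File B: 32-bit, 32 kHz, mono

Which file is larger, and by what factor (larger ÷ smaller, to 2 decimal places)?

File A: 192,000 × 3 × 1 = 576,000 bytes/s.
File B: 32,000 × 4 × 1 = 128,000 bytes/s.
File A is larger; ratio = 998,784,000 / 221,952,000 = 4.50.

File A, by a factor of 4.50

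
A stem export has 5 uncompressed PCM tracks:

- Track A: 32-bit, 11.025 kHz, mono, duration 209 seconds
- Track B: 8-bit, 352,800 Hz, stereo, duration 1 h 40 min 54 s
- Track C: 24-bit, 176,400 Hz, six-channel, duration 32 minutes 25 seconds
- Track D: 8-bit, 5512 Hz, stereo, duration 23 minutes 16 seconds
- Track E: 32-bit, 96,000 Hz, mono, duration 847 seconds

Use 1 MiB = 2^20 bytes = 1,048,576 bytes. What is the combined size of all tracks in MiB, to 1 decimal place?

10297.1 MiB

Track A: 11,025 × 209 × 4 × 1 = 9,216,900 bytes.
Track B: 1 h 40 min 54 s = 6,054 s; 352,800 × 6,054 × 1 × 2 = 4,271,702,400 bytes.
Track C: 32 minutes 25 seconds = 1,945 s; 176,400 × 1,945 × 3 × 6 = 6,175,764,000 bytes.
Track D: 23 minutes 16 seconds = 1,396 s; 5,512 × 1,396 × 1 × 2 = 15,389,504 bytes.
Track E: 96,000 × 847 × 4 × 1 = 325,248,000 bytes.
Total = 10,797,320,804 bytes = 10297.1 MiB.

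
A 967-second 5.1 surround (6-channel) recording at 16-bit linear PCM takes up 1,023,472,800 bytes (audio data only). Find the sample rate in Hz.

Bytes = sample_rate × seconds × bytes_per_sample × channels.
sample_rate = 1,023,472,800 / (967 × 2 × 6) = 1,023,472,800 / 11,604 = 88,200 Hz.

88,200 Hz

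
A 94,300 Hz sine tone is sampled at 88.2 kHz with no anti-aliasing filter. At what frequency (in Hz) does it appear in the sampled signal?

6,100 Hz

Nyquist = 88,200/2 = 44,100 Hz; 94,300 Hz exceeds it.
Alias = |94,300 − 1×88,200| = |94,300 − 88,200| = 6,100 Hz.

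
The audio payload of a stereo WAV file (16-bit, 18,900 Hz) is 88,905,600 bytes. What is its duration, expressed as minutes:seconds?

Byte rate = 18,900 × 2 × 2 = 75,600 bytes/s.
Duration = 88,905,600 / 75,600 = 1,176 s.
1,176 s = 19:36.

19:36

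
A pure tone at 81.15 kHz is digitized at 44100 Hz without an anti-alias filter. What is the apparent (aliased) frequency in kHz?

7.05 kHz

Nyquist = 44,100/2 = 22,050 Hz; 81,150 Hz exceeds it.
Alias = |81,150 − 2×44,100| = |81,150 − 88,200| = 7,050 Hz = 7.05 kHz.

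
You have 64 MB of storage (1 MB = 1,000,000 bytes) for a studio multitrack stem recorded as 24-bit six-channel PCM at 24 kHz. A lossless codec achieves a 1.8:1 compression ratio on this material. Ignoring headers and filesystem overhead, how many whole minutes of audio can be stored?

4 minutes

Uncompressed byte rate = 24,000 × 3 × 6 = 432,000 bytes/s.
After 1.8:1 compression, effective rate ≈ 240000 bytes/s.
Capacity = 64 × 1,000,000 = 64,000,000 bytes.
64,000,000 / effective rate ≈ 266.67 s → 4 minutes.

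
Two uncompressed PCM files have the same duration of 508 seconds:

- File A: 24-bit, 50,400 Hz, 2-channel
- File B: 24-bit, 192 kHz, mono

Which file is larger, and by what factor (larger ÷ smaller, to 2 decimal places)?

File B, by a factor of 1.90

File A: 50,400 × 3 × 2 = 302,400 bytes/s.
File B: 192,000 × 3 × 1 = 576,000 bytes/s.
File B is larger; ratio = 292,608,000 / 153,619,200 = 1.90.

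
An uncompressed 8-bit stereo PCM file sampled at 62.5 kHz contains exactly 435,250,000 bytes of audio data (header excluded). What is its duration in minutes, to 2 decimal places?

58.03 minutes

Byte rate = 62,500 × 1 × 2 = 125,000 bytes/s.
Duration = 435,250,000 / 125,000 = 3,482 s.
3,482 s / 60 = 58.03 minutes.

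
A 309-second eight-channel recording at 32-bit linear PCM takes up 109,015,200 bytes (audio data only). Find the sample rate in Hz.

11,025 Hz

Bytes = sample_rate × seconds × bytes_per_sample × channels.
sample_rate = 109,015,200 / (309 × 4 × 8) = 109,015,200 / 9,888 = 11,025 Hz.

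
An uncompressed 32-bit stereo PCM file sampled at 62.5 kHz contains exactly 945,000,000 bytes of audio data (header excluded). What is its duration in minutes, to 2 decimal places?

31.50 minutes

Byte rate = 62,500 × 4 × 2 = 500,000 bytes/s.
Duration = 945,000,000 / 500,000 = 1,890 s.
1,890 s / 60 = 31.50 minutes.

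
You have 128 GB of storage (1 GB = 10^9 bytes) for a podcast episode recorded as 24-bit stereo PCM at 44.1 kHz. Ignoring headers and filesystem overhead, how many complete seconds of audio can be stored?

483,749 seconds

Uncompressed byte rate = 44,100 × 3 × 2 = 264,600 bytes/s.
Capacity = 128 × 1,000,000,000 = 128,000,000,000 bytes.
128,000,000,000 / 264,600 ≈ 483749.06 s → 483,749 seconds.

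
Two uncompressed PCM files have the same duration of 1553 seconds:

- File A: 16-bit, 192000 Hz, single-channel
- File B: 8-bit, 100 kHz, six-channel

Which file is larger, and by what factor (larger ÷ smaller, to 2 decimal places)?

File A: 192,000 × 2 × 1 = 384,000 bytes/s.
File B: 100,000 × 1 × 6 = 600,000 bytes/s.
File B is larger; ratio = 931,800,000 / 596,352,000 = 1.56.

File B, by a factor of 1.56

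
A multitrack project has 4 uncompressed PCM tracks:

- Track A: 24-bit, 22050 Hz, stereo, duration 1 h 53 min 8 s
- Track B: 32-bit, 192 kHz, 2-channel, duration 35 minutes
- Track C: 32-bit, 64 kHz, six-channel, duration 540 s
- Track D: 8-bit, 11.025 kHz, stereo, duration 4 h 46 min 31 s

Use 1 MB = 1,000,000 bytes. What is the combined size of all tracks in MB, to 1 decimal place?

5332.2 MB

Track A: 1 h 53 min 8 s = 6,788 s; 22,050 × 6,788 × 3 × 2 = 898,052,400 bytes.
Track B: 35 minutes = 2,100 s; 192,000 × 2,100 × 4 × 2 = 3,225,600,000 bytes.
Track C: 64,000 × 540 × 4 × 6 = 829,440,000 bytes.
Track D: 4 h 46 min 31 s = 17,191 s; 11,025 × 17,191 × 1 × 2 = 379,061,550 bytes.
Total = 5,332,153,950 bytes = 5332.2 MB.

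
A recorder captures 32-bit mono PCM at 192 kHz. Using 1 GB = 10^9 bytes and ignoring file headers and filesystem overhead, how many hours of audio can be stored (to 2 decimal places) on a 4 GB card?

Uncompressed byte rate = 192,000 × 4 × 1 = 768,000 bytes/s.
Capacity = 4 × 1,000,000,000 = 4,000,000,000 bytes.
4,000,000,000 / 768,000 ≈ 5208.33 s → 1.45 hours.

1.45 hours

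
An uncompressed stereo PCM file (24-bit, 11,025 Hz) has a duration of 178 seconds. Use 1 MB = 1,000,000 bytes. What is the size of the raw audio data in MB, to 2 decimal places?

Bytes = 11,025 samples/s × 178 s × 3 bytes/sample × 2 ch = 11,774,700 bytes.
11,774,700 / 1,000,000 = 11.77 MB.

11.77 MB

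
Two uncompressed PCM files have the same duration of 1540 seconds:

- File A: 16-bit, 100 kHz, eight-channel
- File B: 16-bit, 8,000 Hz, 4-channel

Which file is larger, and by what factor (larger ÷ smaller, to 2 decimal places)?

File A: 100,000 × 2 × 8 = 1,600,000 bytes/s.
File B: 8,000 × 2 × 4 = 64,000 bytes/s.
File A is larger; ratio = 2,464,000,000 / 98,560,000 = 25.00.

File A, by a factor of 25.00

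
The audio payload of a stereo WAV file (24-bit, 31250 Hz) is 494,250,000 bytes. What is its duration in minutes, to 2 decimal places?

43.93 minutes

Byte rate = 31,250 × 3 × 2 = 187,500 bytes/s.
Duration = 494,250,000 / 187,500 = 2,636 s.
2,636 s / 60 = 43.93 minutes.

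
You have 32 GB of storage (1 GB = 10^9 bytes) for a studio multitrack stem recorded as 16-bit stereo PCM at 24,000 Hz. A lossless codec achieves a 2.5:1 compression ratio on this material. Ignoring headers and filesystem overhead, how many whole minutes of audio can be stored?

13,888 minutes

Uncompressed byte rate = 24,000 × 2 × 2 = 96,000 bytes/s.
After 2.5:1 compression, effective rate ≈ 38400 bytes/s.
Capacity = 32 × 1,000,000,000 = 32,000,000,000 bytes.
32,000,000,000 / effective rate ≈ 833333.33 s → 13,888 minutes.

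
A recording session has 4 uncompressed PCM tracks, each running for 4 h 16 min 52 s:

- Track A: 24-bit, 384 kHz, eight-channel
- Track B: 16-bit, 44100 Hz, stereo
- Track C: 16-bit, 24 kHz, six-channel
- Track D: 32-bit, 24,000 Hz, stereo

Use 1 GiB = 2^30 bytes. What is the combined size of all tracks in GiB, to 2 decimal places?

4 h 16 min 52 s = 15,412 s.
Track A: 384,000 × 15,412 × 3 × 8 = 142,036,992,000 bytes.
Track B: 44,100 × 15,412 × 2 × 2 = 2,718,676,800 bytes.
Track C: 24,000 × 15,412 × 2 × 6 = 4,438,656,000 bytes.
Track D: 24,000 × 15,412 × 4 × 2 = 2,959,104,000 bytes.
Total = 152,153,428,800 bytes = 141.70 GiB.

141.70 GiB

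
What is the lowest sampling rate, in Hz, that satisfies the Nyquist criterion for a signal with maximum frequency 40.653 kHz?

Minimum sample rate = 2 × 40,653 Hz = 81,306 Hz.

81,306 Hz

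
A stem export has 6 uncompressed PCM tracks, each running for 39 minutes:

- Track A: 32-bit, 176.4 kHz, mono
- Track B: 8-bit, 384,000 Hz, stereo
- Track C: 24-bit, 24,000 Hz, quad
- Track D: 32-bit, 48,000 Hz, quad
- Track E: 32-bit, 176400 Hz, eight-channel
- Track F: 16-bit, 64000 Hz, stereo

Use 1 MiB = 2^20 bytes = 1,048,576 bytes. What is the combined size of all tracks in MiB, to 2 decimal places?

18813.26 MiB

39 minutes = 2,340 s.
Track A: 176,400 × 2,340 × 4 × 1 = 1,651,104,000 bytes.
Track B: 384,000 × 2,340 × 1 × 2 = 1,797,120,000 bytes.
Track C: 24,000 × 2,340 × 3 × 4 = 673,920,000 bytes.
Track D: 48,000 × 2,340 × 4 × 4 = 1,797,120,000 bytes.
Track E: 176,400 × 2,340 × 4 × 8 = 13,208,832,000 bytes.
Track F: 64,000 × 2,340 × 2 × 2 = 599,040,000 bytes.
Total = 19,727,136,000 bytes = 18813.26 MiB.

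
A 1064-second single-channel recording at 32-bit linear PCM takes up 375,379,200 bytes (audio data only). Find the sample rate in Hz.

Bytes = sample_rate × seconds × bytes_per_sample × channels.
sample_rate = 375,379,200 / (1,064 × 4 × 1) = 375,379,200 / 4,256 = 88,200 Hz.

88,200 Hz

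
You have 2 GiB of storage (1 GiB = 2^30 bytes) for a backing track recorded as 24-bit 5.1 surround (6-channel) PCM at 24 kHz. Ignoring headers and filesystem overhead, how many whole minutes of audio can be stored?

82 minutes

Uncompressed byte rate = 24,000 × 3 × 6 = 432,000 bytes/s.
Capacity = 2 × 1,073,741,824 = 2,147,483,648 bytes.
2,147,483,648 / 432,000 ≈ 4971.03 s → 82 minutes.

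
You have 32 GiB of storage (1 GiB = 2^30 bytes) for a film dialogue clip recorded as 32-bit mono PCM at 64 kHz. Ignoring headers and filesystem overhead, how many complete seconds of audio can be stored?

Uncompressed byte rate = 64,000 × 4 × 1 = 256,000 bytes/s.
Capacity = 32 × 1,073,741,824 = 34,359,738,368 bytes.
34,359,738,368 / 256,000 ≈ 134217.73 s → 134,217 seconds.

134,217 seconds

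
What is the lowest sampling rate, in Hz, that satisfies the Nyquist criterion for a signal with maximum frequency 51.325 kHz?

Minimum sample rate = 2 × 51,325 Hz = 102,650 Hz.

102,650 Hz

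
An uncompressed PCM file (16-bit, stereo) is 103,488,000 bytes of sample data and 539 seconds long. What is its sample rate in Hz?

Bytes = sample_rate × seconds × bytes_per_sample × channels.
sample_rate = 103,488,000 / (539 × 2 × 2) = 103,488,000 / 2,156 = 48,000 Hz.

48,000 Hz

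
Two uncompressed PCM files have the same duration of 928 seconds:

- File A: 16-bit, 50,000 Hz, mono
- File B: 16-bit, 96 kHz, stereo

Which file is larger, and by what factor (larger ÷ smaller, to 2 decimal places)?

File B, by a factor of 3.84

File A: 50,000 × 2 × 1 = 100,000 bytes/s.
File B: 96,000 × 2 × 2 = 384,000 bytes/s.
File B is larger; ratio = 356,352,000 / 92,800,000 = 3.84.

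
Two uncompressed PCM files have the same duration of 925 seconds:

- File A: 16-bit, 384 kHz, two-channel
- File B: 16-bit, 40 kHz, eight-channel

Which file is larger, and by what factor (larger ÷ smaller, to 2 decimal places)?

File A: 384,000 × 2 × 2 = 1,536,000 bytes/s.
File B: 40,000 × 2 × 8 = 640,000 bytes/s.
File A is larger; ratio = 1,420,800,000 / 592,000,000 = 2.40.

File A, by a factor of 2.40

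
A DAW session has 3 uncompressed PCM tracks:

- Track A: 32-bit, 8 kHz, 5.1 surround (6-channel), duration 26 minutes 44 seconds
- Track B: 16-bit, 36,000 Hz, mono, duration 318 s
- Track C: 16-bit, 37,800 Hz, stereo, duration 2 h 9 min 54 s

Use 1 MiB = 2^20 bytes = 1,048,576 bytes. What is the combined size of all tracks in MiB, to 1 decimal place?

1439.4 MiB

Track A: 26 minutes 44 seconds = 1,604 s; 8,000 × 1,604 × 4 × 6 = 307,968,000 bytes.
Track B: 36,000 × 318 × 2 × 1 = 22,896,000 bytes.
Track C: 2 h 9 min 54 s = 7,794 s; 37,800 × 7,794 × 2 × 2 = 1,178,452,800 bytes.
Total = 1,509,316,800 bytes = 1439.4 MiB.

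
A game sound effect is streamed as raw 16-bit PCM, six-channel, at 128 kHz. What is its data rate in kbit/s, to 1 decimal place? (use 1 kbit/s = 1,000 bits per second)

Bit rate = 128,000 × 16 × 6 = 12,288,000 bits/s.
= 12288.0 kbit/s.

12288.0 kbit/s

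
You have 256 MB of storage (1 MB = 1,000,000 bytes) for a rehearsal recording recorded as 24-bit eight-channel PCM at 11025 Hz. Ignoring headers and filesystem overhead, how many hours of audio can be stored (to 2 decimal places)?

Uncompressed byte rate = 11,025 × 3 × 8 = 264,600 bytes/s.
Capacity = 256 × 1,000,000 = 256,000,000 bytes.
256,000,000 / 264,600 ≈ 967.5 s → 0.27 hours.

0.27 hours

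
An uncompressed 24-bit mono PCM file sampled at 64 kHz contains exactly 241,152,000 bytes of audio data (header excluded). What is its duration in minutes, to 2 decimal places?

Byte rate = 64,000 × 3 × 1 = 192,000 bytes/s.
Duration = 241,152,000 / 192,000 = 1,256 s.
1,256 s / 60 = 20.93 minutes.

20.93 minutes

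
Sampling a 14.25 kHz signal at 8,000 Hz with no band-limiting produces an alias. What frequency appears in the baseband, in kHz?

Nyquist = 8,000/2 = 4,000 Hz; 14,250 Hz exceeds it.
Alias = |14,250 − 2×8,000| = |14,250 − 16,000| = 1,750 Hz = 1.75 kHz.

1.75 kHz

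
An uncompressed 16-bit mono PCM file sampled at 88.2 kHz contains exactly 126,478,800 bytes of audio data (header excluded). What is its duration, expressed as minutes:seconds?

11:57

Byte rate = 88,200 × 2 × 1 = 176,400 bytes/s.
Duration = 126,478,800 / 176,400 = 717 s.
717 s = 11:57.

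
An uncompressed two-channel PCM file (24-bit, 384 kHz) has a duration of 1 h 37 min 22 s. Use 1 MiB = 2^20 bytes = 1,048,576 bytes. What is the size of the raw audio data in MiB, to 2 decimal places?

Duration = 1 h 37 min 22 s = 5,842 s.
Bytes = 384,000 samples/s × 5,842 s × 3 bytes/sample × 2 ch = 13,459,968,000 bytes.
13,459,968,000 / 1,048,576 = 12836.43 MiB.

12836.43 MiB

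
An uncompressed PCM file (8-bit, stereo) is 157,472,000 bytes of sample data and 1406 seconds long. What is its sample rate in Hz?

Bytes = sample_rate × seconds × bytes_per_sample × channels.
sample_rate = 157,472,000 / (1,406 × 1 × 2) = 157,472,000 / 2,812 = 56,000 Hz.

56,000 Hz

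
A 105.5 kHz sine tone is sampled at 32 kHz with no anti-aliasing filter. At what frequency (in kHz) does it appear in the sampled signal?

Nyquist = 32,000/2 = 16,000 Hz; 105,500 Hz exceeds it.
Alias = |105,500 − 3×32,000| = |105,500 − 96,000| = 9,500 Hz = 9.5 kHz.

9.5 kHz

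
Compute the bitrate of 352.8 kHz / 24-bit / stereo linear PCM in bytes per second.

Bit rate = 352,800 × 24 × 2 = 16,934,400 bits/s.
16,934,400 / 8 = 2,116,800 bytes/s.

2,116,800 bytes/s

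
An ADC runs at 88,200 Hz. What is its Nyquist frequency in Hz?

44,100 Hz

Nyquist frequency = sample rate / 2 = 88,200 / 2 = 44,100 Hz.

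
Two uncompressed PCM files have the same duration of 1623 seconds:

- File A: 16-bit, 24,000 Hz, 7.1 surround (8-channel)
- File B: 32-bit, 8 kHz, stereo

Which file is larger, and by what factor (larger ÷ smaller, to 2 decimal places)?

File A: 24,000 × 2 × 8 = 384,000 bytes/s.
File B: 8,000 × 4 × 2 = 64,000 bytes/s.
File A is larger; ratio = 623,232,000 / 103,872,000 = 6.00.

File A, by a factor of 6.00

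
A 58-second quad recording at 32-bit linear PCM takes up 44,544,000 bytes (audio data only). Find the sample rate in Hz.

Bytes = sample_rate × seconds × bytes_per_sample × channels.
sample_rate = 44,544,000 / (58 × 4 × 4) = 44,544,000 / 928 = 48,000 Hz.

48,000 Hz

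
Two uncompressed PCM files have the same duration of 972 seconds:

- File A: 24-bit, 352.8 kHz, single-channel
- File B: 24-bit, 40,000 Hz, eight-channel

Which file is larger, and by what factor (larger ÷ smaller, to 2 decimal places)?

File A: 352,800 × 3 × 1 = 1,058,400 bytes/s.
File B: 40,000 × 3 × 8 = 960,000 bytes/s.
File A is larger; ratio = 1,028,764,800 / 933,120,000 = 1.10.

File A, by a factor of 1.10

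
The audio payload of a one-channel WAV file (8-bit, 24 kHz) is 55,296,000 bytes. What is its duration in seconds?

Byte rate = 24,000 × 1 × 1 = 24,000 bytes/s.
Duration = 55,296,000 / 24,000 = 2,304 s.

2,304 seconds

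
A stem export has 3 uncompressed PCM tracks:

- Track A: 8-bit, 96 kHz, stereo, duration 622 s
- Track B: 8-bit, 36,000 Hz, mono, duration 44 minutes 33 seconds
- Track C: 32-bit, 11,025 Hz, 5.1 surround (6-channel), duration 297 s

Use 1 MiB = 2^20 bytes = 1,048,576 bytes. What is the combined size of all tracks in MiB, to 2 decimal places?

Track A: 96,000 × 622 × 1 × 2 = 119,424,000 bytes.
Track B: 44 minutes 33 seconds = 2,673 s; 36,000 × 2,673 × 1 × 1 = 96,228,000 bytes.
Track C: 11,025 × 297 × 4 × 6 = 78,586,200 bytes.
Total = 294,238,200 bytes = 280.61 MiB.

280.61 MiB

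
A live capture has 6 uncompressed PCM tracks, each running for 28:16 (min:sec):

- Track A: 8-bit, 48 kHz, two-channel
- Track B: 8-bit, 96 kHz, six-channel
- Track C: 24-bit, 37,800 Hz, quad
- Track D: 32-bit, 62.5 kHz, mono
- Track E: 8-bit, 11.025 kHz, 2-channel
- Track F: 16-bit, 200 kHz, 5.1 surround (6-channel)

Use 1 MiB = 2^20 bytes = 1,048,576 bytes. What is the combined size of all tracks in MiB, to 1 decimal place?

6142.4 MiB

28:16 (min:sec) = 1,696 s.
Track A: 48,000 × 1,696 × 1 × 2 = 162,816,000 bytes.
Track B: 96,000 × 1,696 × 1 × 6 = 976,896,000 bytes.
Track C: 37,800 × 1,696 × 3 × 4 = 769,305,600 bytes.
Track D: 62,500 × 1,696 × 4 × 1 = 424,000,000 bytes.
Track E: 11,025 × 1,696 × 1 × 2 = 37,396,800 bytes.
Track F: 200,000 × 1,696 × 2 × 6 = 4,070,400,000 bytes.
Total = 6,440,814,400 bytes = 6142.4 MiB.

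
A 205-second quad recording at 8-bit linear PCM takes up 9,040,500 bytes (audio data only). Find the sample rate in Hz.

11,025 Hz

Bytes = sample_rate × seconds × bytes_per_sample × channels.
sample_rate = 9,040,500 / (205 × 1 × 4) = 9,040,500 / 820 = 11,025 Hz.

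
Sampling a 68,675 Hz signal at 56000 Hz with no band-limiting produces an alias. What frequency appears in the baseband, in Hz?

Nyquist = 56,000/2 = 28,000 Hz; 68,675 Hz exceeds it.
Alias = |68,675 − 1×56,000| = |68,675 − 56,000| = 12,675 Hz.

12,675 Hz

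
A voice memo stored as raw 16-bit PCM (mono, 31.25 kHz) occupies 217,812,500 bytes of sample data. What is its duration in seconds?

3,485 seconds

Byte rate = 31,250 × 2 × 1 = 62,500 bytes/s.
Duration = 217,812,500 / 62,500 = 3,485 s.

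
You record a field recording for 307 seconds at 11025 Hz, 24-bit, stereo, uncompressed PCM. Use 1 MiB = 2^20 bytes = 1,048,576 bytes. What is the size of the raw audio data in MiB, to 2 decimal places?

Bytes = 11,025 samples/s × 307 s × 3 bytes/sample × 2 ch = 20,308,050 bytes.
20,308,050 / 1,048,576 = 19.37 MiB.

19.37 MiB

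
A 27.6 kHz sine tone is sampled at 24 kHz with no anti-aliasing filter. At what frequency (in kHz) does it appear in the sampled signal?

3.6 kHz

Nyquist = 24,000/2 = 12,000 Hz; 27,600 Hz exceeds it.
Alias = |27,600 − 1×24,000| = |27,600 − 24,000| = 3,600 Hz = 3.6 kHz.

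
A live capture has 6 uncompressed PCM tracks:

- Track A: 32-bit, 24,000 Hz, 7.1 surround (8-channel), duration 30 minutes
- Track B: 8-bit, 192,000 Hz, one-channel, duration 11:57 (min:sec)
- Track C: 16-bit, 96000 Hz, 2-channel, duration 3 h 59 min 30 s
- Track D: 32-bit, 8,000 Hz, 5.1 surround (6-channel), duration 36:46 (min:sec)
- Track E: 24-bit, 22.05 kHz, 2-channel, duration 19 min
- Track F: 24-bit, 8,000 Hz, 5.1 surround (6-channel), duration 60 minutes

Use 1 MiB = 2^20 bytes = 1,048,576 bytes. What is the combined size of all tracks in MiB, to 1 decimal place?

7754.2 MiB

Track A: 30 minutes = 1,800 s; 24,000 × 1,800 × 4 × 8 = 1,382,400,000 bytes.
Track B: 11:57 (min:sec) = 717 s; 192,000 × 717 × 1 × 1 = 137,664,000 bytes.
Track C: 3 h 59 min 30 s = 14,370 s; 96,000 × 14,370 × 2 × 2 = 5,518,080,000 bytes.
Track D: 36:46 (min:sec) = 2,206 s; 8,000 × 2,206 × 4 × 6 = 423,552,000 bytes.
Track E: 19 min = 1,140 s; 22,050 × 1,140 × 3 × 2 = 150,822,000 bytes.
Track F: 60 minutes = 3,600 s; 8,000 × 3,600 × 3 × 6 = 518,400,000 bytes.
Total = 8,130,918,000 bytes = 7754.2 MiB.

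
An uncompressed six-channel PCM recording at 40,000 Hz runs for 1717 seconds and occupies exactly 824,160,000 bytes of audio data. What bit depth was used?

16 bits

Bytes per sample = 824,160,000 / (40,000 × 1,717 × 6) = 824,160,000 / 412,080,000 = 2.
Bit depth = 2 × 8 = 16 bits.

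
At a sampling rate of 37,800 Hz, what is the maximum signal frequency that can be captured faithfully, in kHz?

Nyquist frequency = sample rate / 2 = 37,800 / 2 = 18.9 kHz.

18.9 kHz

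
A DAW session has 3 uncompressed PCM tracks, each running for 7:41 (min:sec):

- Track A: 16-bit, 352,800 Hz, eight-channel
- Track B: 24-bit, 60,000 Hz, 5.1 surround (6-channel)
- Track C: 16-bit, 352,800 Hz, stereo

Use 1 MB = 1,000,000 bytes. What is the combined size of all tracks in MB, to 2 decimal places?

3750.70 MB

7:41 (min:sec) = 461 s.
Track A: 352,800 × 461 × 2 × 8 = 2,602,252,800 bytes.
Track B: 60,000 × 461 × 3 × 6 = 497,880,000 bytes.
Track C: 352,800 × 461 × 2 × 2 = 650,563,200 bytes.
Total = 3,750,696,000 bytes = 3750.70 MB.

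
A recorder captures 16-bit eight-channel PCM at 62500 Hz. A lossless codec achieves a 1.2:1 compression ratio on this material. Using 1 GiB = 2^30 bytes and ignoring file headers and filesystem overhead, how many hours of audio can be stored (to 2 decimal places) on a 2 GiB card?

Uncompressed byte rate = 62,500 × 2 × 8 = 1,000,000 bytes/s.
After 1.2:1 compression, effective rate ≈ 833333.33 bytes/s.
Capacity = 2 × 1,073,741,824 = 2,147,483,648 bytes.
2,147,483,648 / effective rate ≈ 2576.98 s → 0.72 hours.

0.72 hours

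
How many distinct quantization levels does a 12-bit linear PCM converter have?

4,096 levels

2^12 = 4,096.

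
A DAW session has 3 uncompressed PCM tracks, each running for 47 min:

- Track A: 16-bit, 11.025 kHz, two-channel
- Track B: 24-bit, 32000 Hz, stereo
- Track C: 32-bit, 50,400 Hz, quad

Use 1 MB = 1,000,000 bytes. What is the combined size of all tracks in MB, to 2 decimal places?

47 min = 2,820 s.
Track A: 11,025 × 2,820 × 2 × 2 = 124,362,000 bytes.
Track B: 32,000 × 2,820 × 3 × 2 = 541,440,000 bytes.
Track C: 50,400 × 2,820 × 4 × 4 = 2,274,048,000 bytes.
Total = 2,939,850,000 bytes = 2939.85 MB.

2939.85 MB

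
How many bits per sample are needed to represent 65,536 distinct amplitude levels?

16 bits

log2(65,536) = 16.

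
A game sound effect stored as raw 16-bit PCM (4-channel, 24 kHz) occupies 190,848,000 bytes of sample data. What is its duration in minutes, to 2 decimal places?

Byte rate = 24,000 × 2 × 4 = 192,000 bytes/s.
Duration = 190,848,000 / 192,000 = 994 s.
994 s / 60 = 16.57 minutes.

16.57 minutes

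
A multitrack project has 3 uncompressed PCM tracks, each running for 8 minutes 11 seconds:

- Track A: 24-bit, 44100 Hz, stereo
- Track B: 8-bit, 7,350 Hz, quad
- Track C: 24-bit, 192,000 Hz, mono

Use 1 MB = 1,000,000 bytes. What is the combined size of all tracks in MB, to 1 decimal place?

427.2 MB

8 minutes 11 seconds = 491 s.
Track A: 44,100 × 491 × 3 × 2 = 129,918,600 bytes.
Track B: 7,350 × 491 × 1 × 4 = 14,435,400 bytes.
Track C: 192,000 × 491 × 3 × 1 = 282,816,000 bytes.
Total = 427,170,000 bytes = 427.2 MB.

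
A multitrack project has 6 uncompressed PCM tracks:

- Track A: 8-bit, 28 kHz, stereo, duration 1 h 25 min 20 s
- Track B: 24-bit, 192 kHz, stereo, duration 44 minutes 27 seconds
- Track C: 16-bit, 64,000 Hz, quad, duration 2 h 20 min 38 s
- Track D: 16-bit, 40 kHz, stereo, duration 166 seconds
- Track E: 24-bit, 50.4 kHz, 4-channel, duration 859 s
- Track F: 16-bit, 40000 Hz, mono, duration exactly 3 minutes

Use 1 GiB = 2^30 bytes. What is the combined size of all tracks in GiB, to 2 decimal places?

7.67 GiB

Track A: 1 h 25 min 20 s = 5,120 s; 28,000 × 5,120 × 1 × 2 = 286,720,000 bytes.
Track B: 44 minutes 27 seconds = 2,667 s; 192,000 × 2,667 × 3 × 2 = 3,072,384,000 bytes.
Track C: 2 h 20 min 38 s = 8,438 s; 64,000 × 8,438 × 2 × 4 = 4,320,256,000 bytes.
Track D: 40,000 × 166 × 2 × 2 = 26,560,000 bytes.
Track E: 50,400 × 859 × 3 × 4 = 519,523,200 bytes.
Track F: exactly 3 minutes = 180 s; 40,000 × 180 × 2 × 1 = 14,400,000 bytes.
Total = 8,239,843,200 bytes = 7.67 GiB.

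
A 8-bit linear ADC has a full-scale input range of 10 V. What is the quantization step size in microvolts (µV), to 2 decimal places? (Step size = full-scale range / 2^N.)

39062.50 µV

10 V / 2^8 = 10 / 256 V = 39062.50 µV.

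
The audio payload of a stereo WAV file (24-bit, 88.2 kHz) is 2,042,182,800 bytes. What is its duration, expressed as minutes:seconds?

Byte rate = 88,200 × 3 × 2 = 529,200 bytes/s.
Duration = 2,042,182,800 / 529,200 = 3,859 s.
3,859 s = 64:19.

64:19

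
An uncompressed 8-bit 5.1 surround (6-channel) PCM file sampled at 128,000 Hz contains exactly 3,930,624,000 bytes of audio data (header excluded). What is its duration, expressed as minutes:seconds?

Byte rate = 128,000 × 1 × 6 = 768,000 bytes/s.
Duration = 3,930,624,000 / 768,000 = 5,118 s.
5,118 s = 85:18.

85:18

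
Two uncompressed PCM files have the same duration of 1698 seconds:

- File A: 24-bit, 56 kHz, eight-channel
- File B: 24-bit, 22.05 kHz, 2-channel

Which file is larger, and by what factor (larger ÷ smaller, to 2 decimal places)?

File A: 56,000 × 3 × 8 = 1,344,000 bytes/s.
File B: 22,050 × 3 × 2 = 132,300 bytes/s.
File A is larger; ratio = 2,282,112,000 / 224,645,400 = 10.16.

File A, by a factor of 10.16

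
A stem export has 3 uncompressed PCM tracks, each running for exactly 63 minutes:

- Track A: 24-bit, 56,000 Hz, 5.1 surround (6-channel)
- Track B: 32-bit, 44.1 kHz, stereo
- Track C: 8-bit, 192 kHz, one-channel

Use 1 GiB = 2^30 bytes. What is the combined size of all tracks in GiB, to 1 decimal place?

5.5 GiB

exactly 63 minutes = 3,780 s.
Track A: 56,000 × 3,780 × 3 × 6 = 3,810,240,000 bytes.
Track B: 44,100 × 3,780 × 4 × 2 = 1,333,584,000 bytes.
Track C: 192,000 × 3,780 × 1 × 1 = 725,760,000 bytes.
Total = 5,869,584,000 bytes = 5.5 GiB.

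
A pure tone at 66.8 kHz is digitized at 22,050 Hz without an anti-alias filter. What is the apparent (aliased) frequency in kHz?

Nyquist = 22,050/2 = 11,025 Hz; 66,800 Hz exceeds it.
Alias = |66,800 − 3×22,050| = |66,800 − 66,150| = 650 Hz = 0.65 kHz.

0.65 kHz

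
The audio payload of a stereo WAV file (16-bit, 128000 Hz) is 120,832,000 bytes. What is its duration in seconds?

Byte rate = 128,000 × 2 × 2 = 512,000 bytes/s.
Duration = 120,832,000 / 512,000 = 236 s.

236 seconds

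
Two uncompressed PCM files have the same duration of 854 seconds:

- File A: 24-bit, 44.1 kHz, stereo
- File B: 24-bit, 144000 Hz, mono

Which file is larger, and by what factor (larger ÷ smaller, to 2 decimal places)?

File B, by a factor of 1.63

File A: 44,100 × 3 × 2 = 264,600 bytes/s.
File B: 144,000 × 3 × 1 = 432,000 bytes/s.
File B is larger; ratio = 368,928,000 / 225,968,400 = 1.63.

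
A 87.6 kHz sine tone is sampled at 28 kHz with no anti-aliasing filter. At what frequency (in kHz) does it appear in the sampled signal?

3.6 kHz

Nyquist = 28,000/2 = 14,000 Hz; 87,600 Hz exceeds it.
Alias = |87,600 − 3×28,000| = |87,600 − 84,000| = 3,600 Hz = 3.6 kHz.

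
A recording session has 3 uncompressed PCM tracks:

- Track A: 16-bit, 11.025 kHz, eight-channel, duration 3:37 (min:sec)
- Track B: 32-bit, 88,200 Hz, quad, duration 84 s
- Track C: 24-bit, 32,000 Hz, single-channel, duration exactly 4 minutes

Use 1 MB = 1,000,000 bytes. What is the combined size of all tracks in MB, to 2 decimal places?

Track A: 3:37 (min:sec) = 217 s; 11,025 × 217 × 2 × 8 = 38,278,800 bytes.
Track B: 88,200 × 84 × 4 × 4 = 118,540,800 bytes.
Track C: exactly 4 minutes = 240 s; 32,000 × 240 × 3 × 1 = 23,040,000 bytes.
Total = 179,859,600 bytes = 179.86 MB.

179.86 MB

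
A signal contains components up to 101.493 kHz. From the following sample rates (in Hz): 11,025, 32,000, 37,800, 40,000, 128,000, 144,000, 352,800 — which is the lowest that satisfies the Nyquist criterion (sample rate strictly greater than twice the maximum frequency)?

Need sample rate > 2 × 101,493 = 202,986 Hz.
Lowest listed rate above 202,986 Hz is 352,800 Hz.

352,800 Hz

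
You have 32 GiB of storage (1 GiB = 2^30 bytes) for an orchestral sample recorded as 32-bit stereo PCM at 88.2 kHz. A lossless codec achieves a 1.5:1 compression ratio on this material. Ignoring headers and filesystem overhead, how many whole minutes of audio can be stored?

1,217 minutes

Uncompressed byte rate = 88,200 × 4 × 2 = 705,600 bytes/s.
After 1.5:1 compression, effective rate ≈ 470400 bytes/s.
Capacity = 32 × 1,073,741,824 = 34,359,738,368 bytes.
34,359,738,368 / effective rate ≈ 73043.66 s → 1,217 minutes.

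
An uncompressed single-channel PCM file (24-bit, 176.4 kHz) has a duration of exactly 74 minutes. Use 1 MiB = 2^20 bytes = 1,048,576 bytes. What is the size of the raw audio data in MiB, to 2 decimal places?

Duration = exactly 74 minutes = 4,440 s.
Bytes = 176,400 samples/s × 4,440 s × 3 bytes/sample × 1 ch = 2,349,648,000 bytes.
2,349,648,000 / 1,048,576 = 2240.80 MiB.

2240.80 MiB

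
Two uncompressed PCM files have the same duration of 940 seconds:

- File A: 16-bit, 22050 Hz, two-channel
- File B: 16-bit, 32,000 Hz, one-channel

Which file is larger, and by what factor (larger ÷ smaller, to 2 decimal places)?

File A: 22,050 × 2 × 2 = 88,200 bytes/s.
File B: 32,000 × 2 × 1 = 64,000 bytes/s.
File A is larger; ratio = 82,908,000 / 60,160,000 = 1.38.

File A, by a factor of 1.38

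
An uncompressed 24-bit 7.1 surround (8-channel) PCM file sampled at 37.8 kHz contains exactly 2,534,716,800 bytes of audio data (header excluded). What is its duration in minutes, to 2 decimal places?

46.57 minutes

Byte rate = 37,800 × 3 × 8 = 907,200 bytes/s.
Duration = 2,534,716,800 / 907,200 = 2,794 s.
2,794 s / 60 = 46.57 minutes.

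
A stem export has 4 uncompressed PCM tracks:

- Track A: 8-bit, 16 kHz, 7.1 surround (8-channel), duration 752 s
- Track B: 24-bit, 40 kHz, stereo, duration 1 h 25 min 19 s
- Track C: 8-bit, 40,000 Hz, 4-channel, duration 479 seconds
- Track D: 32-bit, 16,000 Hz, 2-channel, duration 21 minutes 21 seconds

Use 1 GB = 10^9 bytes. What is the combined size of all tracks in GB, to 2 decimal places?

Track A: 16,000 × 752 × 1 × 8 = 96,256,000 bytes.
Track B: 1 h 25 min 19 s = 5,119 s; 40,000 × 5,119 × 3 × 2 = 1,228,560,000 bytes.
Track C: 40,000 × 479 × 1 × 4 = 76,640,000 bytes.
Track D: 21 minutes 21 seconds = 1,281 s; 16,000 × 1,281 × 4 × 2 = 163,968,000 bytes.
Total = 1,565,424,000 bytes = 1.57 GB.

1.57 GB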